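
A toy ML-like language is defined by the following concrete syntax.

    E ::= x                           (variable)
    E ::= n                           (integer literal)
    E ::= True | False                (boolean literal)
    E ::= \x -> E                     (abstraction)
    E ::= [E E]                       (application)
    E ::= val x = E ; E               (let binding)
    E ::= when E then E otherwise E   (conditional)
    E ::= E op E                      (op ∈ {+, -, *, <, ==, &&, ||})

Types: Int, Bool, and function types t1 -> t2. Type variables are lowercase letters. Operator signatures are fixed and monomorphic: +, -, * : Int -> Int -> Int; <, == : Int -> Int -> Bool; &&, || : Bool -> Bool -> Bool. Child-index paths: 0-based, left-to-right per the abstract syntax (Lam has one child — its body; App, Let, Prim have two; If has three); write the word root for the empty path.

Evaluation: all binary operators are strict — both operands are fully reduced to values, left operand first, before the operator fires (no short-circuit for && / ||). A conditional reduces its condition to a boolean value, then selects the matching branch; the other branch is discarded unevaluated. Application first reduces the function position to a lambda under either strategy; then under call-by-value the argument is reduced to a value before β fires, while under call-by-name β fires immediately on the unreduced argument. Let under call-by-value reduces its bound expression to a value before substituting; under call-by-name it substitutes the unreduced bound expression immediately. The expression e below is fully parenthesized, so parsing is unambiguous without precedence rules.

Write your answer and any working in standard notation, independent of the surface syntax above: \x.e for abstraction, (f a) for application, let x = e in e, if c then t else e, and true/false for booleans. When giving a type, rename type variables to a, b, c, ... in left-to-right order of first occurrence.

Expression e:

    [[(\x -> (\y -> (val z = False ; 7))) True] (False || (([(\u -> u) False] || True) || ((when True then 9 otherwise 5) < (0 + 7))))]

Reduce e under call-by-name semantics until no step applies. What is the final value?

Derivation:
step 0: (((\x.(\y.(let z = false in 7))) true) (false || ((((\u.u) false) || true) || ((if true then 9 else 5) < (0 + 7)))))
step 1: [beta@0] ((\y.(let z = false in 7)) (false || ((((\u.u) false) || true) || ((if true then 9 else 5) < (0 + 7)))))
step 2: [beta@root] (let z = false in 7)
step 3: [let@root] 7

Answer: 7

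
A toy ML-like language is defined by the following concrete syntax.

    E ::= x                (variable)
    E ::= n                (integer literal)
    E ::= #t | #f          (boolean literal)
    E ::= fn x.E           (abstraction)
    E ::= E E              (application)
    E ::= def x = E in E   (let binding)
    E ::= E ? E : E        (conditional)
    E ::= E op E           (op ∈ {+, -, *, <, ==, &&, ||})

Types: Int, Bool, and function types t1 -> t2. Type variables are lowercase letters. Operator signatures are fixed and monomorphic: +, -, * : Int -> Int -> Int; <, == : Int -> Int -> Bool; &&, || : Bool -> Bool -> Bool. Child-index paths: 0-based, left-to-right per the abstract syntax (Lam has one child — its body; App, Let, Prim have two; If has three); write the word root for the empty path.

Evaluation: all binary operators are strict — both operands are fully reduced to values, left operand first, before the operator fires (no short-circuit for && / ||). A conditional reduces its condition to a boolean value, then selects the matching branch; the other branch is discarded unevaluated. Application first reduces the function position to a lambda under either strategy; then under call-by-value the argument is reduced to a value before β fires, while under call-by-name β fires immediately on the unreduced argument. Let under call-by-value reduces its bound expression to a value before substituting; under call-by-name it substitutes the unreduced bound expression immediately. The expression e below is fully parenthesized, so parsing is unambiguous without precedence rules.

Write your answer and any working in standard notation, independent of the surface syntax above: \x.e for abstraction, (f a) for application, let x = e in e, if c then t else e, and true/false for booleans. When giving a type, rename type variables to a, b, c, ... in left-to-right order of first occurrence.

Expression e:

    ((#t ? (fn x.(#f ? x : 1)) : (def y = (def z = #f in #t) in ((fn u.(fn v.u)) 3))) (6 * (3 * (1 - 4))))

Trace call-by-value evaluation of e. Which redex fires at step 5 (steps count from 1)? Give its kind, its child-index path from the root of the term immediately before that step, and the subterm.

Answer: beta at root : ((\x.(if false then x else 1)) -54)

Derivation:
step 0: ((if true then (\x.(if false then x else 1)) else (let y = (let z = false in true) in ((\u.(\v.u)) 3))) (6 * (3 * (1 - 4))))
step 1: [if@0] ((\x.(if false then x else 1)) (6 * (3 * (1 - 4))))
step 2: [delta@1.1.1] ((\x.(if false then x else 1)) (6 * (3 * -3)))
step 3: [delta@1.1] ((\x.(if false then x else 1)) (6 * -9))
step 4: [delta@1] ((\x.(if false then x else 1)) -54)
step 5: [beta@root] (if false then -54 else 1)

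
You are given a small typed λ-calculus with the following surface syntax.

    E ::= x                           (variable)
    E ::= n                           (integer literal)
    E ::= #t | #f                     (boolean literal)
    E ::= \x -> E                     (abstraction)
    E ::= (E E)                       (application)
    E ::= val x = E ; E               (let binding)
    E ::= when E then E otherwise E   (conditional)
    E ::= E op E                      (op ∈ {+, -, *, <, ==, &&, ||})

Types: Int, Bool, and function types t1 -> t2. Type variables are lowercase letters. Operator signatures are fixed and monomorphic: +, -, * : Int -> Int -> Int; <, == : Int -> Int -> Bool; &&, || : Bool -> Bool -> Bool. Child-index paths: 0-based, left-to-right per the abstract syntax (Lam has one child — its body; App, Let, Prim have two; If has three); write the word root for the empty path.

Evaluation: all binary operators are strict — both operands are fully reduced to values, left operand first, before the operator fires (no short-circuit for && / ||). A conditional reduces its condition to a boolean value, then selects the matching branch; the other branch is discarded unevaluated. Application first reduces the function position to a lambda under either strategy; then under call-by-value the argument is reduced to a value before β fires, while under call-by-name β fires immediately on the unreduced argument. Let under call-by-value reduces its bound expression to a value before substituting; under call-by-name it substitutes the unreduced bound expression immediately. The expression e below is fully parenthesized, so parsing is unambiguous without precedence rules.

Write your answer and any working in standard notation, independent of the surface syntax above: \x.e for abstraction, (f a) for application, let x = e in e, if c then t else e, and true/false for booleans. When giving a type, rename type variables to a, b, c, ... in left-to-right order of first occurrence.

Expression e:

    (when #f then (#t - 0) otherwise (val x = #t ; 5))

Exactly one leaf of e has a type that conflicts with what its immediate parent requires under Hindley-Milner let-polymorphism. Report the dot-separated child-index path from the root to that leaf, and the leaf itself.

Trace:
  unify Bool ~ Bool
  unify Bool ~ Int
  FAIL: mismatch Bool ~ Int

Answer: 1.0 : true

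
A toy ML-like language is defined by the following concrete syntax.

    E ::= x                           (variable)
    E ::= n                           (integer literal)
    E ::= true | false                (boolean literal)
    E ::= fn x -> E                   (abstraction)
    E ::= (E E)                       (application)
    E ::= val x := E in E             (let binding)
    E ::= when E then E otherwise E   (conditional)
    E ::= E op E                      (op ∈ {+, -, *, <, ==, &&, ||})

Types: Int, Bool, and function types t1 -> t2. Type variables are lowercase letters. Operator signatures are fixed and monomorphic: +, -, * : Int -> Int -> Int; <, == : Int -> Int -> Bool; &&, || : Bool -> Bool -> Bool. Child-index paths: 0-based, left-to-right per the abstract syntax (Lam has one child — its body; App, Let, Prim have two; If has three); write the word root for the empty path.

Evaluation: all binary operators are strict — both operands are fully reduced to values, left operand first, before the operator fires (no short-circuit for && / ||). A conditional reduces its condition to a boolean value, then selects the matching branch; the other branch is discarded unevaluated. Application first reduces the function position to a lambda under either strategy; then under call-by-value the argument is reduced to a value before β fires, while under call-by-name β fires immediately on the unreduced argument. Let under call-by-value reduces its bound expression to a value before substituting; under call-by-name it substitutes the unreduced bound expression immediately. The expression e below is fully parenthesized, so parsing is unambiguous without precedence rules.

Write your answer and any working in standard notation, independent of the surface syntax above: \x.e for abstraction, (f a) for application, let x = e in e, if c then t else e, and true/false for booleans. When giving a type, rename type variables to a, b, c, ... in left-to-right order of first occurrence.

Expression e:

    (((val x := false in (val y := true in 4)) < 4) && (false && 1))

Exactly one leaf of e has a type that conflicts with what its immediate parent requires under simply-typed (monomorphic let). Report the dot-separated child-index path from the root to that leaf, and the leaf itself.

Working:
let x : Bool
let y : Bool
  unify Int ~ Int
  unify Int ~ Int
  unify Bool ~ Bool
  unify Bool ~ Bool
  unify Int ~ Bool
  FAIL: mismatch Int ~ Bool

Answer: 1.1 : 1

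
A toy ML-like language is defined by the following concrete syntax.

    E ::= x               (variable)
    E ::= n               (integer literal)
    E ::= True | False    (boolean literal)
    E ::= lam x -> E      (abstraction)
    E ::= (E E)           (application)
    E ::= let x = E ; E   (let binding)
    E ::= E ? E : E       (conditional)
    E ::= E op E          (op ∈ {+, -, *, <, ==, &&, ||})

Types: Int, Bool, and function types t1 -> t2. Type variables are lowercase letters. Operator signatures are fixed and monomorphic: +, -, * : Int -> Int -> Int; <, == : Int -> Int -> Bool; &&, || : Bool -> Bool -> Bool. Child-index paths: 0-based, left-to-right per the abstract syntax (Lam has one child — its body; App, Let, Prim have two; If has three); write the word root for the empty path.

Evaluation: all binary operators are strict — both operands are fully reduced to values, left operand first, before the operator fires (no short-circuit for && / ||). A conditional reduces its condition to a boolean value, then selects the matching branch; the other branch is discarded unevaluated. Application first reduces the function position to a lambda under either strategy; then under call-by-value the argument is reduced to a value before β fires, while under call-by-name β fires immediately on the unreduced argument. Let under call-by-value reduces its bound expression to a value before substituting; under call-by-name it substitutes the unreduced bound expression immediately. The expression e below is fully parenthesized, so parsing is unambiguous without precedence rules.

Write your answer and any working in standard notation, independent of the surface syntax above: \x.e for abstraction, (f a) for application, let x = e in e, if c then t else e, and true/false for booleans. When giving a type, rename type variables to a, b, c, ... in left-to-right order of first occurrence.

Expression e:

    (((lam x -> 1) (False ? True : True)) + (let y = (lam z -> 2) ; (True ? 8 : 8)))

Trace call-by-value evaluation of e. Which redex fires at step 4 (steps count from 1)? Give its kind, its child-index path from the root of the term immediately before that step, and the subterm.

Answer: if at 1 : (if true then 8 else 8)

Working:
step 0: (((\x.1) (if false then true else true)) + (let y = (\z.2) in (if true then 8 else 8)))
step 1: [if@0.1] (((\x.1) true) + (let y = (\z.2) in (if true then 8 else 8)))
step 2: [beta@0] (1 + (let y = (\z.2) in (if true then 8 else 8)))
step 3: [let@1] (1 + (if true then 8 else 8))
step 4: [if@1] (1 + 8)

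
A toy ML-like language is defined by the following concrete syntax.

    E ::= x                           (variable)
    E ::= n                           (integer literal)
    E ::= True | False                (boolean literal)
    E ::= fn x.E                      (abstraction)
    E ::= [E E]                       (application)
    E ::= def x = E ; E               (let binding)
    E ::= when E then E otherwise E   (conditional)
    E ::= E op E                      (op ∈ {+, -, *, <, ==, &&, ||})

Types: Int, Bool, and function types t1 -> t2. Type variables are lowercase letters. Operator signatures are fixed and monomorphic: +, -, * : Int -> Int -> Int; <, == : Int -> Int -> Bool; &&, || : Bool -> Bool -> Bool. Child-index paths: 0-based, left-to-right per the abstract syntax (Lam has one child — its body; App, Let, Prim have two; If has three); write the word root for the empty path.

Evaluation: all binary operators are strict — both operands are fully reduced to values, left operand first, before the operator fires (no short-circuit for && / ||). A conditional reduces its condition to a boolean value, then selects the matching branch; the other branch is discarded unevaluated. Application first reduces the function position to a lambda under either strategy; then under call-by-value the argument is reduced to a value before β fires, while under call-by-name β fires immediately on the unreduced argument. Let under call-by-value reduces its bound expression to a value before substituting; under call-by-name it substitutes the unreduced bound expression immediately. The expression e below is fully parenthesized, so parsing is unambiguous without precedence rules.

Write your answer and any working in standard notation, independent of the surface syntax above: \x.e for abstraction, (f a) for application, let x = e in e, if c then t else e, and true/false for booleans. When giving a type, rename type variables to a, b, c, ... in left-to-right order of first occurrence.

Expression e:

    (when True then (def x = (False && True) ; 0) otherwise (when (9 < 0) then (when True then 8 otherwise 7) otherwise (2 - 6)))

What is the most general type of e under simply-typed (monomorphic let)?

Answer: Int

Trace:
  unify Bool ~ Bool
  unify Bool ~ Bool
  unify Bool ~ Bool
let x : Bool
  unify Int ~ Int
  unify Int ~ Int
  unify Bool ~ Bool
  unify Bool ~ Bool
  unify Int ~ Int
  unify Int ~ Int
  unify Int ~ Int
  unify Int ~ Int
  unify Int ~ Int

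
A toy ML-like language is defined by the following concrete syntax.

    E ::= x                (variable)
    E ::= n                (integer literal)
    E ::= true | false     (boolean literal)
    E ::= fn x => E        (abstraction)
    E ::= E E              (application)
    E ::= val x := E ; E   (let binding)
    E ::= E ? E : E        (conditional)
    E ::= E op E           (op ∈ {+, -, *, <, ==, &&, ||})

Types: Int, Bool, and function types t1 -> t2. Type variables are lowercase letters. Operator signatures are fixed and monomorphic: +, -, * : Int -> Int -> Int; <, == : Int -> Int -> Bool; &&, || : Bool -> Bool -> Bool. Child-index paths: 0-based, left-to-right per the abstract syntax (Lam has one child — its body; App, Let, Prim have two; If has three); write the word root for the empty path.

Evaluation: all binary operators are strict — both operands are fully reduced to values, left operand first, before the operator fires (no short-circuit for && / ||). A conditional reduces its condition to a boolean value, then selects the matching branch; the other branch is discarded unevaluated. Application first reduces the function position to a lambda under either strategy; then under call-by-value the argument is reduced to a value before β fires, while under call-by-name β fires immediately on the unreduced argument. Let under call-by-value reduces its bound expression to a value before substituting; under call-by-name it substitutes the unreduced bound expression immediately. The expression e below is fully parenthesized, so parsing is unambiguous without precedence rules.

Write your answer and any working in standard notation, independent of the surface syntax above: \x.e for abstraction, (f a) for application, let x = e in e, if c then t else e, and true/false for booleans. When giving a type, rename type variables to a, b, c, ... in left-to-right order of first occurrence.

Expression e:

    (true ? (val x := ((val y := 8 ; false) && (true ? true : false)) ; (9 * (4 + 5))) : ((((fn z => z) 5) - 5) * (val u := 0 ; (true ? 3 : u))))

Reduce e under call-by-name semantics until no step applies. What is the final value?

Answer: 81

Working:
step 0: (if true then (let x = ((let y = 8 in false) && (if true then true else false)) in (9 * (4 + 5))) else ((((\z.z) 5) - 5) * (let u = 0 in (if true then 3 else u))))
step 1: [if@root] (let x = ((let y = 8 in false) && (if true then true else false)) in (9 * (4 + 5)))
step 2: [let@root] (9 * (4 + 5))
step 3: [delta@1] (9 * 9)
step 4: [delta@root] 81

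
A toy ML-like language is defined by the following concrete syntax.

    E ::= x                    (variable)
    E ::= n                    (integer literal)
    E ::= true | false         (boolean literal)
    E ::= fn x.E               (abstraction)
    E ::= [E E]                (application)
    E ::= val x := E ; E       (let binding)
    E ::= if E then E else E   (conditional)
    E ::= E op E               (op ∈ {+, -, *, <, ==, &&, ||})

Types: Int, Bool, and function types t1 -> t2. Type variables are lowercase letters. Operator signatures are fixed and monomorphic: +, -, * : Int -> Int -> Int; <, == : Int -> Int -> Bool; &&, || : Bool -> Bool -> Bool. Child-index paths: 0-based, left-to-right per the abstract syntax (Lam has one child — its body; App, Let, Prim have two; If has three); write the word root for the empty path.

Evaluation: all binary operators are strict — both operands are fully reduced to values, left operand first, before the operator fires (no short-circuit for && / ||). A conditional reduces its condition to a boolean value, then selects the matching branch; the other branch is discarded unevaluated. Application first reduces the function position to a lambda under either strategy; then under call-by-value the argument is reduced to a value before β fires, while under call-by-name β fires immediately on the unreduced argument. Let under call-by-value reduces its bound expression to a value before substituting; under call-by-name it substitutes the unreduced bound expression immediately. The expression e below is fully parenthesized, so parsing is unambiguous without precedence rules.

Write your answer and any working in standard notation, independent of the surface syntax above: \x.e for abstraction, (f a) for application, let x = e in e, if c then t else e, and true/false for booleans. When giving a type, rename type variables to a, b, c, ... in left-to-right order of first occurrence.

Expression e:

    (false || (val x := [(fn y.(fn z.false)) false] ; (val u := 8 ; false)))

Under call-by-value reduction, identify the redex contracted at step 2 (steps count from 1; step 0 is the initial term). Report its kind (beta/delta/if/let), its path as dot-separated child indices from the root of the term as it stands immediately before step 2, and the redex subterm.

Answer: let at 1 : (let x = (\z.false) in (let u = 8 in false))

Trace:
step 0: (false || (let x = ((\y.(\z.false)) false) in (let u = 8 in false)))
step 1: [beta@1.0] (false || (let x = (\z.false) in (let u = 8 in false)))
step 2: [let@1] (false || (let u = 8 in false))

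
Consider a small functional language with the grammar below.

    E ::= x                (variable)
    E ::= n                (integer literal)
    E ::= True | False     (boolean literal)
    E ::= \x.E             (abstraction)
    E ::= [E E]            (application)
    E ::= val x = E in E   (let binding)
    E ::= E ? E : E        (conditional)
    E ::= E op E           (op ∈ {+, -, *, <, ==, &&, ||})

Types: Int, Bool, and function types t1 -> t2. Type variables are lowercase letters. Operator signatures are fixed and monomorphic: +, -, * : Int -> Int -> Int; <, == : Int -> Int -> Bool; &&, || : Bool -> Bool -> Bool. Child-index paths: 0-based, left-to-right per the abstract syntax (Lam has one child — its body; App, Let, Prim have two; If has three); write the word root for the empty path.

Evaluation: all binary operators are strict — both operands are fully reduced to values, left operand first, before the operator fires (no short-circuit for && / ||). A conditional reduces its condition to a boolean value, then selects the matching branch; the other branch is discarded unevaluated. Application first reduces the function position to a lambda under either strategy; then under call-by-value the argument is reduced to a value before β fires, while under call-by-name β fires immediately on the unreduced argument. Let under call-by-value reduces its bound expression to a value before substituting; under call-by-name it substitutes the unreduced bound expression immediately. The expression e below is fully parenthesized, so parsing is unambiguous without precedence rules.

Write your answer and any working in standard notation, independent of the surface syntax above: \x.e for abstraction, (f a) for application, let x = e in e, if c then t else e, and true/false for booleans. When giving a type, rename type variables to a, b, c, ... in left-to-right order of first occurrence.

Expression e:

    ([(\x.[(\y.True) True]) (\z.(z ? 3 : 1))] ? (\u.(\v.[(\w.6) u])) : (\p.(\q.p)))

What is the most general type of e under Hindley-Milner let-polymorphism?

Derivation:
\y._ : b -> Bool
  unify b -> Bool ~ Bool -> c
  unify b ~ Bool
  unify Bool ~ c
_ _ : Bool
\x._ : a -> Bool
z : d
  unify d ~ Bool
  unify Int ~ Int
\z._ : Bool -> Int
  unify a -> Bool ~ (Bool -> Int) -> e
  unify a ~ Bool -> Int
  unify Bool ~ e
_ _ : Bool
  unify Bool ~ Bool
\w._ : h -> Int
u : f
  unify h -> Int ~ f -> i
  unify h ~ f
  unify Int ~ i
_ _ : Int
\v._ : g -> Int
\u._ : f -> g -> Int
p : j
\q._ : k -> j
\p._ : j -> k -> j
  unify f -> g -> Int ~ j -> k -> j
  unify f ~ j
  unify g -> Int ~ k -> j
  unify g ~ k
  unify Int ~ j

Answer: Int -> a -> Int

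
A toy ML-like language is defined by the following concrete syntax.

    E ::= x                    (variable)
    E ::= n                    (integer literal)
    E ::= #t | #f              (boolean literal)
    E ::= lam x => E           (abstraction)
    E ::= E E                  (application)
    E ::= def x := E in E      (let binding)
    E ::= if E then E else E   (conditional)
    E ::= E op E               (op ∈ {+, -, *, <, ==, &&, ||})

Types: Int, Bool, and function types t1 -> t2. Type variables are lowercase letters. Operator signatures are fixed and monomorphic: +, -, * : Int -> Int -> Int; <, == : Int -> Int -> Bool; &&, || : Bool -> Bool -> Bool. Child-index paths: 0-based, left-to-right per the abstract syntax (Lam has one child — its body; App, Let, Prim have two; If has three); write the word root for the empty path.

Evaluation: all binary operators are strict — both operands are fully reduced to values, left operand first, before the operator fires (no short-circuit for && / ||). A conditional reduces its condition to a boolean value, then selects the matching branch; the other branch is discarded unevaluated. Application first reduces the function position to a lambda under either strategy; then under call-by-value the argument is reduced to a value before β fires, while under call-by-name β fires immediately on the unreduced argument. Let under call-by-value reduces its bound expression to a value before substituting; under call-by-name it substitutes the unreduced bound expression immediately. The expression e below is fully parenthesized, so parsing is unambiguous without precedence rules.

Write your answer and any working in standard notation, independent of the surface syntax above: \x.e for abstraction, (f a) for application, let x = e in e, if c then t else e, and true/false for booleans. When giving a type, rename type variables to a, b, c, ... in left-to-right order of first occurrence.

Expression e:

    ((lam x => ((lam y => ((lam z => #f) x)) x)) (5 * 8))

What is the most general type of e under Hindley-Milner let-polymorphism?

Working:
\z._ : c -> Bool
x : a
  unify c -> Bool ~ a -> d
  unify c ~ a
  unify Bool ~ d
_ _ : Bool
\y._ : b -> Bool
x : a
  unify b -> Bool ~ a -> e
  unify b ~ a
  unify Bool ~ e
_ _ : Bool
\x._ : a -> Bool
  unify Int ~ Int
  unify Int ~ Int
  unify a -> Bool ~ Int -> f
  unify a ~ Int
  unify Bool ~ f
_ _ : Bool

Answer: Bool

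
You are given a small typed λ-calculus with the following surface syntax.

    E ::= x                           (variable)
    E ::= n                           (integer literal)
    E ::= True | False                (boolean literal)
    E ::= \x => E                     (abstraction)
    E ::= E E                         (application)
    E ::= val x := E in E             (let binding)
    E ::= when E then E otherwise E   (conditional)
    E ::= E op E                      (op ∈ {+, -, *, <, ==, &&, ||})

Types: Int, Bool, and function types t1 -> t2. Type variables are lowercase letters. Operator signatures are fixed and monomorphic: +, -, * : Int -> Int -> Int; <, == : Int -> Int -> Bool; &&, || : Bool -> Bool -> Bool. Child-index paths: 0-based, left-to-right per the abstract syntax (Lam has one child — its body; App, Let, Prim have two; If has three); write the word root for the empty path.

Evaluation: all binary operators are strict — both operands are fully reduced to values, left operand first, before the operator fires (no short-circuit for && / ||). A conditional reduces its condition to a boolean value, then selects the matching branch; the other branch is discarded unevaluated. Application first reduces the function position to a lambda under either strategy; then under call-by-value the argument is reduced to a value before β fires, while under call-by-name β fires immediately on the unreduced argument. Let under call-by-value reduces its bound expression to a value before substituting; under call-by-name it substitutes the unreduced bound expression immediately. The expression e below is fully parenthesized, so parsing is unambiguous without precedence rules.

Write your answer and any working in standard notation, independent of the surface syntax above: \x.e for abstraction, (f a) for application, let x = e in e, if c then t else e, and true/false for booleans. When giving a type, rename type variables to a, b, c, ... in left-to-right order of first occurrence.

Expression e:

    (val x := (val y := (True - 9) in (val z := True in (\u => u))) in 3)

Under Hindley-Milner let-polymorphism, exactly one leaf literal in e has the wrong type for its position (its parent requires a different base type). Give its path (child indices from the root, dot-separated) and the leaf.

Trace:
  unify Bool ~ Int
  FAIL: mismatch Bool ~ Int

Answer: 0.0.0 : true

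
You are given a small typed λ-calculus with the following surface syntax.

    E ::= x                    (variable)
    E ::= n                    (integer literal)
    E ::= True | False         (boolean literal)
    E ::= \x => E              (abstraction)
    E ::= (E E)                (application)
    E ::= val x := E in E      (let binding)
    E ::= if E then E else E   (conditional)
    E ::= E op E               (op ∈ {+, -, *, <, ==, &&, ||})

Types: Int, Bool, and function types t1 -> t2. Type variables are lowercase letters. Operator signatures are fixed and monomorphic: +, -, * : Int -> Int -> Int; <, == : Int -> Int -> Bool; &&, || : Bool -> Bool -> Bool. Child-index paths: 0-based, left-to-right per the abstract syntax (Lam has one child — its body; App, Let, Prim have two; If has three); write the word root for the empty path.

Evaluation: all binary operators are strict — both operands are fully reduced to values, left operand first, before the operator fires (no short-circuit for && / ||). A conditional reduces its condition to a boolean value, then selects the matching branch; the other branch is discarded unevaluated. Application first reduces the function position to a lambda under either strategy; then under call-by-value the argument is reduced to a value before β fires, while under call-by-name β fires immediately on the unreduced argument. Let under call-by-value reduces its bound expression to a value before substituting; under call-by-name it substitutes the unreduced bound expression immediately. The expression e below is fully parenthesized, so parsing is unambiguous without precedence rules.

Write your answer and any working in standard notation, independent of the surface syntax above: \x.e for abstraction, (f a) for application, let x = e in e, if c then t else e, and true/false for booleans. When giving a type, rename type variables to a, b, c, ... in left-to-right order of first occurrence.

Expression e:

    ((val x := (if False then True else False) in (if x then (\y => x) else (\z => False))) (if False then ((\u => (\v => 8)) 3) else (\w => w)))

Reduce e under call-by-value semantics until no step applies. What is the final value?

Derivation:
step 0: ((let x = (if false then true else false) in (if x then (\y.x) else (\z.false))) (if false then ((\u.(\v.8)) 3) else (\w.w)))
step 1: [if@0.0] ((let x = false in (if x then (\y.x) else (\z.false))) (if false then ((\u.(\v.8)) 3) else (\w.w)))
step 2: [let@0] ((if false then (\y.false) else (\z.false)) (if false then ((\u.(\v.8)) 3) else (\w.w)))
step 3: [if@0] ((\z.false) (if false then ((\u.(\v.8)) 3) else (\w.w)))
step 4: [if@1] ((\z.false) (\w.w))
step 5: [beta@root] false

Answer: false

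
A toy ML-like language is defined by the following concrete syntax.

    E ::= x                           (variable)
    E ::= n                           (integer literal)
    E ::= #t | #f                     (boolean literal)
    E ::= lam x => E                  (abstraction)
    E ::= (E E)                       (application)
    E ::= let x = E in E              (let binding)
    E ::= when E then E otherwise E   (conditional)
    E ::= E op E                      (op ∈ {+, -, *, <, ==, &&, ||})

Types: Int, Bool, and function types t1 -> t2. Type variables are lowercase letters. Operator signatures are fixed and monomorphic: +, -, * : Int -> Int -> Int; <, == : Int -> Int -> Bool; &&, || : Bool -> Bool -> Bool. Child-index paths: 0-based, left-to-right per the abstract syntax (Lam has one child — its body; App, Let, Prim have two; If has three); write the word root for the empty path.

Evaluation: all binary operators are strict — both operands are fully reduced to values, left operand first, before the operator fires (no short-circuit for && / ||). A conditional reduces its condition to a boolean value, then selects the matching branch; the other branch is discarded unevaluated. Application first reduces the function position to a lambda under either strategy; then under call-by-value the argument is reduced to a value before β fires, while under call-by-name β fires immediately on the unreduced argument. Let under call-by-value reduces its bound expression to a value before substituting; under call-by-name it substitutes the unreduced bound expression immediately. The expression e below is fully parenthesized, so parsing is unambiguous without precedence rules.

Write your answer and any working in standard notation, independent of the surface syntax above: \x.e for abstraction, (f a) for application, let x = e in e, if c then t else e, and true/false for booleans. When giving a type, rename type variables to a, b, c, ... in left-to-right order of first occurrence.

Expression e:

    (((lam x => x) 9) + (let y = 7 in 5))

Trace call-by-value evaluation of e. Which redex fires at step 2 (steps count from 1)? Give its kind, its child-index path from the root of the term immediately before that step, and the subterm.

Answer: let at 1 : (let y = 7 in 5)

Trace:
step 0: (((\x.x) 9) + (let y = 7 in 5))
step 1: [beta@0] (9 + (let y = 7 in 5))
step 2: [let@1] (9 + 5)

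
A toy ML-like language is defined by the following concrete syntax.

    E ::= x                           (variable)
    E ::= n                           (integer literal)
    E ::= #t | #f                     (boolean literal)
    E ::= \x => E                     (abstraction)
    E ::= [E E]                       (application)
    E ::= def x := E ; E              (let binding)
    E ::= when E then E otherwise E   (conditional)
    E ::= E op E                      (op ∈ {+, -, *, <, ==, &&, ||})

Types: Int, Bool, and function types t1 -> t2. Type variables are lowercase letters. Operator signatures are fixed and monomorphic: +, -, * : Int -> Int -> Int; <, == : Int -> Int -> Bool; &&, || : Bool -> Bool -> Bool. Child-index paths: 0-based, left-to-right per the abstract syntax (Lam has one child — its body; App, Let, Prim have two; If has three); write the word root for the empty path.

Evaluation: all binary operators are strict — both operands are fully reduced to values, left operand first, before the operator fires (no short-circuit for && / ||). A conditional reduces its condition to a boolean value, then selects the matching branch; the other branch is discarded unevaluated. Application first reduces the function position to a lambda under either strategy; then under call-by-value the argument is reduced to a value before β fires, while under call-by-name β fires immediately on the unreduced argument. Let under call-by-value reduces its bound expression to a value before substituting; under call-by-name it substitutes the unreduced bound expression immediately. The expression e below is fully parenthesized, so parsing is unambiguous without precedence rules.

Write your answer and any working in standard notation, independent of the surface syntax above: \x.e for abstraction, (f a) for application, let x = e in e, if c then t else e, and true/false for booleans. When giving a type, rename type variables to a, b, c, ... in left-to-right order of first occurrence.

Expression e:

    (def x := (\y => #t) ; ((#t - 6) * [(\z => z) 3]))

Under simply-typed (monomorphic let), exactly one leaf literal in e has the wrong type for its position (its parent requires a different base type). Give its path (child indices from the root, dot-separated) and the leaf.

Working:
\y._ : a -> Bool
let x : a -> Bool
  unify Bool ~ Int
  FAIL: mismatch Bool ~ Int

Answer: 1.0.0 : true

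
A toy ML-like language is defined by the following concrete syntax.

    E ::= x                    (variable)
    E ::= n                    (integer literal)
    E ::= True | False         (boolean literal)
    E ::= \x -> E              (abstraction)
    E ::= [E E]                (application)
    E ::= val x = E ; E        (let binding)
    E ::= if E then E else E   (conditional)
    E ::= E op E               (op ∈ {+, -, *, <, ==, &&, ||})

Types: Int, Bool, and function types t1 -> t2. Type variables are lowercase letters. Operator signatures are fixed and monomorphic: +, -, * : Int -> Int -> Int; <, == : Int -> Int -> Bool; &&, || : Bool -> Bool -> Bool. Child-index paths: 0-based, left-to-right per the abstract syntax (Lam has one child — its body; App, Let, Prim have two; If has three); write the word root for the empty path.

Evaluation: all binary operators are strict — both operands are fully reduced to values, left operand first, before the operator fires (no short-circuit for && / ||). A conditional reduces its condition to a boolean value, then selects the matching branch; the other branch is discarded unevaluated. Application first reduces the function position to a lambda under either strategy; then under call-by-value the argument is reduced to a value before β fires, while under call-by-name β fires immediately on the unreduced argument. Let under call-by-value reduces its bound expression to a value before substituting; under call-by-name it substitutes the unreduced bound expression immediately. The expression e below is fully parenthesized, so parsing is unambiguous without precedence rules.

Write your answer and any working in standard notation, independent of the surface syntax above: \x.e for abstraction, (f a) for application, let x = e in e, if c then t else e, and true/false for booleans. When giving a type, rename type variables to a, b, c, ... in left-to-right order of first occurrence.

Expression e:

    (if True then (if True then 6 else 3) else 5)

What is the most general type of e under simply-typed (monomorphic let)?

Trace:
  unify Bool ~ Bool
  unify Bool ~ Bool
  unify Int ~ Int
  unify Int ~ Int

Answer: Int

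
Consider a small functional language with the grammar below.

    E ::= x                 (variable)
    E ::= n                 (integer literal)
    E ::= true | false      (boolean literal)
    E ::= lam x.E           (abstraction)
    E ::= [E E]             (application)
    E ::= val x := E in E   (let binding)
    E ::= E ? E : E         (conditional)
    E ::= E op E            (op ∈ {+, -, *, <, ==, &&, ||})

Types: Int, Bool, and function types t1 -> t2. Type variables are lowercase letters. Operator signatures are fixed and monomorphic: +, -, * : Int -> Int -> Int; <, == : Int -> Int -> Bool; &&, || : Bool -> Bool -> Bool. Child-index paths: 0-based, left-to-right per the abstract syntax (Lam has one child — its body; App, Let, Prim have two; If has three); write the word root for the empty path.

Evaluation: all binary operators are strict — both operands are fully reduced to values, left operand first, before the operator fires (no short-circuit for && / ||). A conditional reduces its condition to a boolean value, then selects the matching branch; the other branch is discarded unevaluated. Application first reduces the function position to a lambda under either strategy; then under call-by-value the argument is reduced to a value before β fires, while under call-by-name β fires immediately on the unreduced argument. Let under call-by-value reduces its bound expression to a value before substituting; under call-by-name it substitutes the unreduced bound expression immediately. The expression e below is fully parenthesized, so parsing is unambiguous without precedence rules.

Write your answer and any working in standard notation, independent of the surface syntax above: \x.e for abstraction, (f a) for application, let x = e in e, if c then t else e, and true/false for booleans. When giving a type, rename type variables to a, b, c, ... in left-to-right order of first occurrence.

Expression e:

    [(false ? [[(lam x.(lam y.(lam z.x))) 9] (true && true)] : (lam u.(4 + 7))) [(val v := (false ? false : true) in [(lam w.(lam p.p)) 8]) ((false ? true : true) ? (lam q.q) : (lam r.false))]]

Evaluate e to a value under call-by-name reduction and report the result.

Answer: 11

Trace:
step 0: ((if false then (((\x.(\y.(\z.x))) 9) (true && true)) else (\u.(4 + 7))) ((let v = (if false then false else true) in ((\w.(\p.p)) 8)) (if (if false then true else true) then (\q.q) else (\r.false))))
step 1: [if@0] ((\u.(4 + 7)) ((let v = (if false then false else true) in ((\w.(\p.p)) 8)) (if (if false then true else true) then (\q.q) else (\r.false))))
step 2: [beta@root] (4 + 7)
step 3: [delta@root] 11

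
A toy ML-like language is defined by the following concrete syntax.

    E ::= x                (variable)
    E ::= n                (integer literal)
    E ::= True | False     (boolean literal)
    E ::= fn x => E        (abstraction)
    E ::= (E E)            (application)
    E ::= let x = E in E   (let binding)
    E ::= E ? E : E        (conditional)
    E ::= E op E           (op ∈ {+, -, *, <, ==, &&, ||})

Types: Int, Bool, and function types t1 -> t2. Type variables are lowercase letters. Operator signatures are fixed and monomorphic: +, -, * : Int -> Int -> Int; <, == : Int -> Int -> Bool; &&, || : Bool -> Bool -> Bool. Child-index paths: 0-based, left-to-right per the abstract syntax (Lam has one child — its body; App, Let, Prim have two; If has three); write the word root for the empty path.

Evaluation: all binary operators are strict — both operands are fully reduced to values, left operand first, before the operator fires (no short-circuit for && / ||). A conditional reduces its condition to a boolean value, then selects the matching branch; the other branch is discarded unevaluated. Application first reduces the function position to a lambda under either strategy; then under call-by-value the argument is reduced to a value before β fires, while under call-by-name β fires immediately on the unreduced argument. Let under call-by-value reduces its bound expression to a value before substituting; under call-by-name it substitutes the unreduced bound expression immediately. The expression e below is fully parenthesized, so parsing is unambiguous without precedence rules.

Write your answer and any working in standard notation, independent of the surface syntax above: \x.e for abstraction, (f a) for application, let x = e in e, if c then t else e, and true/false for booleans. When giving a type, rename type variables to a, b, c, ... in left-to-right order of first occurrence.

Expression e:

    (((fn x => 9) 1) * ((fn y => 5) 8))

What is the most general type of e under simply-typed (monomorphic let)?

Derivation:
\x._ : a -> Int
  unify a -> Int ~ Int -> b
  unify a ~ Int
  unify Int ~ b
_ _ : Int
  unify Int ~ Int
\y._ : c -> Int
  unify c -> Int ~ Int -> d
  unify c ~ Int
  unify Int ~ d
_ _ : Int
  unify Int ~ Int

Answer: Int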